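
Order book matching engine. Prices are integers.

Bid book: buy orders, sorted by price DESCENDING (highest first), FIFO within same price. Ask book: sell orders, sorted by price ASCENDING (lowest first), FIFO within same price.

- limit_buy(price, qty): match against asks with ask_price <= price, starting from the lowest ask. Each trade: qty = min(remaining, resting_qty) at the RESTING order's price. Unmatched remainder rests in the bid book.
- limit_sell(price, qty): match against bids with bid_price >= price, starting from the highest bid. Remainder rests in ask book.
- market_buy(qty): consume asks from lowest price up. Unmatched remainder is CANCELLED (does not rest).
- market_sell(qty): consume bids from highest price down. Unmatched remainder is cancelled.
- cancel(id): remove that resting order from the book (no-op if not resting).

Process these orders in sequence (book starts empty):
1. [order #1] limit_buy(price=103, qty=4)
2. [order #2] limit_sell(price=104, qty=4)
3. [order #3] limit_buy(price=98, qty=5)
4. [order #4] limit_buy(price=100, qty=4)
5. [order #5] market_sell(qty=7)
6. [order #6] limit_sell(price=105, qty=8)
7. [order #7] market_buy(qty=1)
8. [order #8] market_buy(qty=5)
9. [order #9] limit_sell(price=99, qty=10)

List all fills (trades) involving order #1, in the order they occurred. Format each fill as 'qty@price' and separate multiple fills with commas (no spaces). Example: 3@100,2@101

Answer: 4@103

Derivation:
After op 1 [order #1] limit_buy(price=103, qty=4): fills=none; bids=[#1:4@103] asks=[-]
After op 2 [order #2] limit_sell(price=104, qty=4): fills=none; bids=[#1:4@103] asks=[#2:4@104]
After op 3 [order #3] limit_buy(price=98, qty=5): fills=none; bids=[#1:4@103 #3:5@98] asks=[#2:4@104]
After op 4 [order #4] limit_buy(price=100, qty=4): fills=none; bids=[#1:4@103 #4:4@100 #3:5@98] asks=[#2:4@104]
After op 5 [order #5] market_sell(qty=7): fills=#1x#5:4@103 #4x#5:3@100; bids=[#4:1@100 #3:5@98] asks=[#2:4@104]
After op 6 [order #6] limit_sell(price=105, qty=8): fills=none; bids=[#4:1@100 #3:5@98] asks=[#2:4@104 #6:8@105]
After op 7 [order #7] market_buy(qty=1): fills=#7x#2:1@104; bids=[#4:1@100 #3:5@98] asks=[#2:3@104 #6:8@105]
After op 8 [order #8] market_buy(qty=5): fills=#8x#2:3@104 #8x#6:2@105; bids=[#4:1@100 #3:5@98] asks=[#6:6@105]
After op 9 [order #9] limit_sell(price=99, qty=10): fills=#4x#9:1@100; bids=[#3:5@98] asks=[#9:9@99 #6:6@105]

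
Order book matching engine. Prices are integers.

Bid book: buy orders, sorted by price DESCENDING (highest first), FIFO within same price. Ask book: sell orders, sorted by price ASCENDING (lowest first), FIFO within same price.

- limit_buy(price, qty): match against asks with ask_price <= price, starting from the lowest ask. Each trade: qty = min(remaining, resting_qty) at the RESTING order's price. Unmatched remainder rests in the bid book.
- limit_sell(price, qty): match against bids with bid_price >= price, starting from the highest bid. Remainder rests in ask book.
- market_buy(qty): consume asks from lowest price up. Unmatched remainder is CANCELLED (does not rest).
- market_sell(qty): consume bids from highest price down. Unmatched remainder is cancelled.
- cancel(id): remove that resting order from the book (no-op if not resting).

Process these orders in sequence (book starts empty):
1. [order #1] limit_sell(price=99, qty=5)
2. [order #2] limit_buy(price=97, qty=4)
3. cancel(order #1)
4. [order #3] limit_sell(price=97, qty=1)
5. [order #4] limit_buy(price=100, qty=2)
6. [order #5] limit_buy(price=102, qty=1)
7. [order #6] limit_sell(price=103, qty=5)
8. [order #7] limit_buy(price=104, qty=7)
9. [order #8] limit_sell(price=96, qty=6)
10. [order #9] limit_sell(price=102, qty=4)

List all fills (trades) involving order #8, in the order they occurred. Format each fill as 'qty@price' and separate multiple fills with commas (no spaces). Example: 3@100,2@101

Answer: 2@104,1@102,2@100,1@97

Derivation:
After op 1 [order #1] limit_sell(price=99, qty=5): fills=none; bids=[-] asks=[#1:5@99]
After op 2 [order #2] limit_buy(price=97, qty=4): fills=none; bids=[#2:4@97] asks=[#1:5@99]
After op 3 cancel(order #1): fills=none; bids=[#2:4@97] asks=[-]
After op 4 [order #3] limit_sell(price=97, qty=1): fills=#2x#3:1@97; bids=[#2:3@97] asks=[-]
After op 5 [order #4] limit_buy(price=100, qty=2): fills=none; bids=[#4:2@100 #2:3@97] asks=[-]
After op 6 [order #5] limit_buy(price=102, qty=1): fills=none; bids=[#5:1@102 #4:2@100 #2:3@97] asks=[-]
After op 7 [order #6] limit_sell(price=103, qty=5): fills=none; bids=[#5:1@102 #4:2@100 #2:3@97] asks=[#6:5@103]
After op 8 [order #7] limit_buy(price=104, qty=7): fills=#7x#6:5@103; bids=[#7:2@104 #5:1@102 #4:2@100 #2:3@97] asks=[-]
After op 9 [order #8] limit_sell(price=96, qty=6): fills=#7x#8:2@104 #5x#8:1@102 #4x#8:2@100 #2x#8:1@97; bids=[#2:2@97] asks=[-]
After op 10 [order #9] limit_sell(price=102, qty=4): fills=none; bids=[#2:2@97] asks=[#9:4@102]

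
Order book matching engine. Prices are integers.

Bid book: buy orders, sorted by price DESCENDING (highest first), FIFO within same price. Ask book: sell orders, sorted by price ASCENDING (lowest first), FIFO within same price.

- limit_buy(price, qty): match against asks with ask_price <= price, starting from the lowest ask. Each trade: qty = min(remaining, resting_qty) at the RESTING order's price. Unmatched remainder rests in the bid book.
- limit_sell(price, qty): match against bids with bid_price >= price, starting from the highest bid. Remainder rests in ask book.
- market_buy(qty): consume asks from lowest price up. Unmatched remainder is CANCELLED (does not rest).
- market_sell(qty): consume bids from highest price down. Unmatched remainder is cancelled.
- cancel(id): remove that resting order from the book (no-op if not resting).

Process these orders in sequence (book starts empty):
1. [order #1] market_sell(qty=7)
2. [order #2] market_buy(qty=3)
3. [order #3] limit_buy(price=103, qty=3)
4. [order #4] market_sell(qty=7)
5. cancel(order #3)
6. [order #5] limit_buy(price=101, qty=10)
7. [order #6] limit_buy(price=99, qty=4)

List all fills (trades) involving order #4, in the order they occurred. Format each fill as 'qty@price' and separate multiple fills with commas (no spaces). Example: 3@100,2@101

After op 1 [order #1] market_sell(qty=7): fills=none; bids=[-] asks=[-]
After op 2 [order #2] market_buy(qty=3): fills=none; bids=[-] asks=[-]
After op 3 [order #3] limit_buy(price=103, qty=3): fills=none; bids=[#3:3@103] asks=[-]
After op 4 [order #4] market_sell(qty=7): fills=#3x#4:3@103; bids=[-] asks=[-]
After op 5 cancel(order #3): fills=none; bids=[-] asks=[-]
After op 6 [order #5] limit_buy(price=101, qty=10): fills=none; bids=[#5:10@101] asks=[-]
After op 7 [order #6] limit_buy(price=99, qty=4): fills=none; bids=[#5:10@101 #6:4@99] asks=[-]

Answer: 3@103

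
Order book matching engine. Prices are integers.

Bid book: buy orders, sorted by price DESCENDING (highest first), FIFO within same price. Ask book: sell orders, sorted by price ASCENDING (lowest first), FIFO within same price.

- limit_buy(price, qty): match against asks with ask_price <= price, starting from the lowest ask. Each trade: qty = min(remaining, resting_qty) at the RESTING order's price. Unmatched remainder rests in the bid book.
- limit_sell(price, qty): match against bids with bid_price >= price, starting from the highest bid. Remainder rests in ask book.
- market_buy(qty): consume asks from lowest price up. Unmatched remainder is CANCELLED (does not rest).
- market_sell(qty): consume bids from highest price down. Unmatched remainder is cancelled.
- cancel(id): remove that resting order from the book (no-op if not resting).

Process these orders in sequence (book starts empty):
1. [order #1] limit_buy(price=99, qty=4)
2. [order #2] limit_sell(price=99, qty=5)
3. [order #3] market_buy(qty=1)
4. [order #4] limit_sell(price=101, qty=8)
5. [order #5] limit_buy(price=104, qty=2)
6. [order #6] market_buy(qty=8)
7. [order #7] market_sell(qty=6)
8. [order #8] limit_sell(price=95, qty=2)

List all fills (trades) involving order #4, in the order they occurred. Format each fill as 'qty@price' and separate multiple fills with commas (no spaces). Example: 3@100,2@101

Answer: 2@101,6@101

Derivation:
After op 1 [order #1] limit_buy(price=99, qty=4): fills=none; bids=[#1:4@99] asks=[-]
After op 2 [order #2] limit_sell(price=99, qty=5): fills=#1x#2:4@99; bids=[-] asks=[#2:1@99]
After op 3 [order #3] market_buy(qty=1): fills=#3x#2:1@99; bids=[-] asks=[-]
After op 4 [order #4] limit_sell(price=101, qty=8): fills=none; bids=[-] asks=[#4:8@101]
After op 5 [order #5] limit_buy(price=104, qty=2): fills=#5x#4:2@101; bids=[-] asks=[#4:6@101]
After op 6 [order #6] market_buy(qty=8): fills=#6x#4:6@101; bids=[-] asks=[-]
After op 7 [order #7] market_sell(qty=6): fills=none; bids=[-] asks=[-]
After op 8 [order #8] limit_sell(price=95, qty=2): fills=none; bids=[-] asks=[#8:2@95]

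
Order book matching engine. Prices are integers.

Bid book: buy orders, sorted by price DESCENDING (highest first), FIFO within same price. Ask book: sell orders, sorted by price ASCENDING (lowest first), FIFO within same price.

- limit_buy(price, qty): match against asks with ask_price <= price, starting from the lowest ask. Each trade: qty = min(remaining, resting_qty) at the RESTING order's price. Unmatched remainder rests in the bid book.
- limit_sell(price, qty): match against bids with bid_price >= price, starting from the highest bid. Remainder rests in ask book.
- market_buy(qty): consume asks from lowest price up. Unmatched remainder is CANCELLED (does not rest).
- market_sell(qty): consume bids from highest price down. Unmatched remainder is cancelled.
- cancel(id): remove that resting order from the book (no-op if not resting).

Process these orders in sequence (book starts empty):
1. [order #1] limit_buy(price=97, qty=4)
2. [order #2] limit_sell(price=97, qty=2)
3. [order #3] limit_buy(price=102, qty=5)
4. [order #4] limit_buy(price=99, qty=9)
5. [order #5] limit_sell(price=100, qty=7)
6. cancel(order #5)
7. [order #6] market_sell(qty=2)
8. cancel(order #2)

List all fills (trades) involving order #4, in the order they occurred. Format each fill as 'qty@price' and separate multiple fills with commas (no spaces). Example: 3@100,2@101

Answer: 2@99

Derivation:
After op 1 [order #1] limit_buy(price=97, qty=4): fills=none; bids=[#1:4@97] asks=[-]
After op 2 [order #2] limit_sell(price=97, qty=2): fills=#1x#2:2@97; bids=[#1:2@97] asks=[-]
After op 3 [order #3] limit_buy(price=102, qty=5): fills=none; bids=[#3:5@102 #1:2@97] asks=[-]
After op 4 [order #4] limit_buy(price=99, qty=9): fills=none; bids=[#3:5@102 #4:9@99 #1:2@97] asks=[-]
After op 5 [order #5] limit_sell(price=100, qty=7): fills=#3x#5:5@102; bids=[#4:9@99 #1:2@97] asks=[#5:2@100]
After op 6 cancel(order #5): fills=none; bids=[#4:9@99 #1:2@97] asks=[-]
After op 7 [order #6] market_sell(qty=2): fills=#4x#6:2@99; bids=[#4:7@99 #1:2@97] asks=[-]
After op 8 cancel(order #2): fills=none; bids=[#4:7@99 #1:2@97] asks=[-]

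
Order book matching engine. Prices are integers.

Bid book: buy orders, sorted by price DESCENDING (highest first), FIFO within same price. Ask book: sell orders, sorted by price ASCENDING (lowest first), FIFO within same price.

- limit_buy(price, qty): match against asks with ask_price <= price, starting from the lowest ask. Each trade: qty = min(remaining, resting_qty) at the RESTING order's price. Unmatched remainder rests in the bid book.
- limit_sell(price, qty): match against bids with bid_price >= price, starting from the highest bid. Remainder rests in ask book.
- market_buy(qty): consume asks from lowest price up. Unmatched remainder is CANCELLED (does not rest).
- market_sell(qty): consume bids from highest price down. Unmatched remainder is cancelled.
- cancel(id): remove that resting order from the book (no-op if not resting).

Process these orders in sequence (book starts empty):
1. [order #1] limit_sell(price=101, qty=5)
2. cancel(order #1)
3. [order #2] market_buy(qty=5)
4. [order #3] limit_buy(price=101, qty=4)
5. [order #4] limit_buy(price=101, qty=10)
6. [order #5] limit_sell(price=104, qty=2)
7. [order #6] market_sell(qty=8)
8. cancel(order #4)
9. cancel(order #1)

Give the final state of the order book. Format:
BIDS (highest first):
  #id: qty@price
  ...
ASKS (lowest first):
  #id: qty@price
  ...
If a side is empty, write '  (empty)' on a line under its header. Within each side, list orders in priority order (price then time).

After op 1 [order #1] limit_sell(price=101, qty=5): fills=none; bids=[-] asks=[#1:5@101]
After op 2 cancel(order #1): fills=none; bids=[-] asks=[-]
After op 3 [order #2] market_buy(qty=5): fills=none; bids=[-] asks=[-]
After op 4 [order #3] limit_buy(price=101, qty=4): fills=none; bids=[#3:4@101] asks=[-]
After op 5 [order #4] limit_buy(price=101, qty=10): fills=none; bids=[#3:4@101 #4:10@101] asks=[-]
After op 6 [order #5] limit_sell(price=104, qty=2): fills=none; bids=[#3:4@101 #4:10@101] asks=[#5:2@104]
After op 7 [order #6] market_sell(qty=8): fills=#3x#6:4@101 #4x#6:4@101; bids=[#4:6@101] asks=[#5:2@104]
After op 8 cancel(order #4): fills=none; bids=[-] asks=[#5:2@104]
After op 9 cancel(order #1): fills=none; bids=[-] asks=[#5:2@104]

Answer: BIDS (highest first):
  (empty)
ASKS (lowest first):
  #5: 2@104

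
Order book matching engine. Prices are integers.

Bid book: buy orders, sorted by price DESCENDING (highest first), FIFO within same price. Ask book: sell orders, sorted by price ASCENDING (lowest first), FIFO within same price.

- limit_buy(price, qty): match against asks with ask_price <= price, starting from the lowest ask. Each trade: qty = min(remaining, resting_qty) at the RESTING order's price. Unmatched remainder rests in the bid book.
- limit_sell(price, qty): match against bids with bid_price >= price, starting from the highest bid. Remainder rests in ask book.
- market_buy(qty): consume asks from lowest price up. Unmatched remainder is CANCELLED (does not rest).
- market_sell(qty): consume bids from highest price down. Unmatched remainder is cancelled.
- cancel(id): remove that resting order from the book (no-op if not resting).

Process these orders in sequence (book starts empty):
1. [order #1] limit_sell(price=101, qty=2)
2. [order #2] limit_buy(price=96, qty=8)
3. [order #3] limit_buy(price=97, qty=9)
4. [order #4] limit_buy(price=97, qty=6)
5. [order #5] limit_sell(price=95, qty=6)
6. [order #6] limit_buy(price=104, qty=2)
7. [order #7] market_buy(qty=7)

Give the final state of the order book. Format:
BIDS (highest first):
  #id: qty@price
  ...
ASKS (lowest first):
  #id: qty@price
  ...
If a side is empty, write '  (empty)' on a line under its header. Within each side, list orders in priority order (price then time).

Answer: BIDS (highest first):
  #3: 3@97
  #4: 6@97
  #2: 8@96
ASKS (lowest first):
  (empty)

Derivation:
After op 1 [order #1] limit_sell(price=101, qty=2): fills=none; bids=[-] asks=[#1:2@101]
After op 2 [order #2] limit_buy(price=96, qty=8): fills=none; bids=[#2:8@96] asks=[#1:2@101]
After op 3 [order #3] limit_buy(price=97, qty=9): fills=none; bids=[#3:9@97 #2:8@96] asks=[#1:2@101]
After op 4 [order #4] limit_buy(price=97, qty=6): fills=none; bids=[#3:9@97 #4:6@97 #2:8@96] asks=[#1:2@101]
After op 5 [order #5] limit_sell(price=95, qty=6): fills=#3x#5:6@97; bids=[#3:3@97 #4:6@97 #2:8@96] asks=[#1:2@101]
After op 6 [order #6] limit_buy(price=104, qty=2): fills=#6x#1:2@101; bids=[#3:3@97 #4:6@97 #2:8@96] asks=[-]
After op 7 [order #7] market_buy(qty=7): fills=none; bids=[#3:3@97 #4:6@97 #2:8@96] asks=[-]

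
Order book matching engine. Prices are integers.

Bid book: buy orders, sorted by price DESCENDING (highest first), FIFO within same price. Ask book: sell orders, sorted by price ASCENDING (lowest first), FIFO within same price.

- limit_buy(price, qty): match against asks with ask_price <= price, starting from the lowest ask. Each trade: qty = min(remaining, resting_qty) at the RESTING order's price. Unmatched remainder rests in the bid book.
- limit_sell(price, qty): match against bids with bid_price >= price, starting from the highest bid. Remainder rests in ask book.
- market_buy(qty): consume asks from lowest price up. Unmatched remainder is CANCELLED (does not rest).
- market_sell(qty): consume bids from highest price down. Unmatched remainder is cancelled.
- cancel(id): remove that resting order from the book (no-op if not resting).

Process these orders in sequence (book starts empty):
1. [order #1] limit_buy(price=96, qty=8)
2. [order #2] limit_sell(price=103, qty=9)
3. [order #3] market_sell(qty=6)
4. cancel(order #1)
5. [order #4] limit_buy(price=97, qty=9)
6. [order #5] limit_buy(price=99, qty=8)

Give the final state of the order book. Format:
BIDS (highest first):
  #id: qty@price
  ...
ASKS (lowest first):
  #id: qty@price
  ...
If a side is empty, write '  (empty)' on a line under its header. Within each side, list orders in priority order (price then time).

After op 1 [order #1] limit_buy(price=96, qty=8): fills=none; bids=[#1:8@96] asks=[-]
After op 2 [order #2] limit_sell(price=103, qty=9): fills=none; bids=[#1:8@96] asks=[#2:9@103]
After op 3 [order #3] market_sell(qty=6): fills=#1x#3:6@96; bids=[#1:2@96] asks=[#2:9@103]
After op 4 cancel(order #1): fills=none; bids=[-] asks=[#2:9@103]
After op 5 [order #4] limit_buy(price=97, qty=9): fills=none; bids=[#4:9@97] asks=[#2:9@103]
After op 6 [order #5] limit_buy(price=99, qty=8): fills=none; bids=[#5:8@99 #4:9@97] asks=[#2:9@103]

Answer: BIDS (highest first):
  #5: 8@99
  #4: 9@97
ASKS (lowest first):
  #2: 9@103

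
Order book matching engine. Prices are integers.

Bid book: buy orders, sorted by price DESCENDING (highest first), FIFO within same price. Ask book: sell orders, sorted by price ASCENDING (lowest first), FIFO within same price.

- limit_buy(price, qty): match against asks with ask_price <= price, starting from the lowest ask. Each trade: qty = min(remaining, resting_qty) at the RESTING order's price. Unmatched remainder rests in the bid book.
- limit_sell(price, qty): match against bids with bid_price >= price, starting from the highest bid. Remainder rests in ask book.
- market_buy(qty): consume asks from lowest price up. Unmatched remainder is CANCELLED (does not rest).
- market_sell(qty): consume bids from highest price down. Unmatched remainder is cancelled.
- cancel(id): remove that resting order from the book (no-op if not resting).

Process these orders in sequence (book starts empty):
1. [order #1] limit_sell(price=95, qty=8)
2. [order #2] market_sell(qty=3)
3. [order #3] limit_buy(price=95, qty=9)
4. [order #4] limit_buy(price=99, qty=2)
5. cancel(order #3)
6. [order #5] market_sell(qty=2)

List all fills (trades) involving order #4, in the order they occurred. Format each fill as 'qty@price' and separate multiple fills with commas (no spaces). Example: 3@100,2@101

After op 1 [order #1] limit_sell(price=95, qty=8): fills=none; bids=[-] asks=[#1:8@95]
After op 2 [order #2] market_sell(qty=3): fills=none; bids=[-] asks=[#1:8@95]
After op 3 [order #3] limit_buy(price=95, qty=9): fills=#3x#1:8@95; bids=[#3:1@95] asks=[-]
After op 4 [order #4] limit_buy(price=99, qty=2): fills=none; bids=[#4:2@99 #3:1@95] asks=[-]
After op 5 cancel(order #3): fills=none; bids=[#4:2@99] asks=[-]
After op 6 [order #5] market_sell(qty=2): fills=#4x#5:2@99; bids=[-] asks=[-]

Answer: 2@99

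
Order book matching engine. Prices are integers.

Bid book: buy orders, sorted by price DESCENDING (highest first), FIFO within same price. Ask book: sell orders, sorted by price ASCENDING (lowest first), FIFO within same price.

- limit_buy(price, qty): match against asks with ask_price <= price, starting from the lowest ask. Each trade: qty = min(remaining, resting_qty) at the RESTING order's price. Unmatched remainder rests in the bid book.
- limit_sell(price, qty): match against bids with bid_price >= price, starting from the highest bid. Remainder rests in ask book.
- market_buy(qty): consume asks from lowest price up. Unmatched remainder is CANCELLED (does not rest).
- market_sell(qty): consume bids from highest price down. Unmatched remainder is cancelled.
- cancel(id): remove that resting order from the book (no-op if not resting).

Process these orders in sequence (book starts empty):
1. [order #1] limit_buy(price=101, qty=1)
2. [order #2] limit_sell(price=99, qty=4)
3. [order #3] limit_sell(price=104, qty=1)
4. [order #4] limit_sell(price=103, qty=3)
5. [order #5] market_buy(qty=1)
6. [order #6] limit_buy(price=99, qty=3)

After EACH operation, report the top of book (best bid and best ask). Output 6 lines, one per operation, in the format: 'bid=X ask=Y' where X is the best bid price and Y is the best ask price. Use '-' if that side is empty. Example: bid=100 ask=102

Answer: bid=101 ask=-
bid=- ask=99
bid=- ask=99
bid=- ask=99
bid=- ask=99
bid=99 ask=103

Derivation:
After op 1 [order #1] limit_buy(price=101, qty=1): fills=none; bids=[#1:1@101] asks=[-]
After op 2 [order #2] limit_sell(price=99, qty=4): fills=#1x#2:1@101; bids=[-] asks=[#2:3@99]
After op 3 [order #3] limit_sell(price=104, qty=1): fills=none; bids=[-] asks=[#2:3@99 #3:1@104]
After op 4 [order #4] limit_sell(price=103, qty=3): fills=none; bids=[-] asks=[#2:3@99 #4:3@103 #3:1@104]
After op 5 [order #5] market_buy(qty=1): fills=#5x#2:1@99; bids=[-] asks=[#2:2@99 #4:3@103 #3:1@104]
After op 6 [order #6] limit_buy(price=99, qty=3): fills=#6x#2:2@99; bids=[#6:1@99] asks=[#4:3@103 #3:1@104]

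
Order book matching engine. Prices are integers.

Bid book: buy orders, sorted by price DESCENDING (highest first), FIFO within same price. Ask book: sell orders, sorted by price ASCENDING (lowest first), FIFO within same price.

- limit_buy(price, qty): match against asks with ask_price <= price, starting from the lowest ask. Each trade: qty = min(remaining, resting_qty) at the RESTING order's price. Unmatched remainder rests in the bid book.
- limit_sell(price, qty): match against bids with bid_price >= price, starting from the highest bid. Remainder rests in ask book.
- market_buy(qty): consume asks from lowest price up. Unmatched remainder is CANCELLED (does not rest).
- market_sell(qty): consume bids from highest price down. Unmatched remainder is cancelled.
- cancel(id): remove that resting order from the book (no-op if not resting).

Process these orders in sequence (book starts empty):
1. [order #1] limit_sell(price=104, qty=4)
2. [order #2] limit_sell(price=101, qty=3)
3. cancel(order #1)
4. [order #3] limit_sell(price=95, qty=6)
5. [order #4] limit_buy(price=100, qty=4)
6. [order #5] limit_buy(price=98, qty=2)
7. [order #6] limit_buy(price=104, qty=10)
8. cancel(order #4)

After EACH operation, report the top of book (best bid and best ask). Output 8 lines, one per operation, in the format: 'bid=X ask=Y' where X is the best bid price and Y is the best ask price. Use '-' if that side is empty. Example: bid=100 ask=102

Answer: bid=- ask=104
bid=- ask=101
bid=- ask=101
bid=- ask=95
bid=- ask=95
bid=- ask=101
bid=104 ask=-
bid=104 ask=-

Derivation:
After op 1 [order #1] limit_sell(price=104, qty=4): fills=none; bids=[-] asks=[#1:4@104]
After op 2 [order #2] limit_sell(price=101, qty=3): fills=none; bids=[-] asks=[#2:3@101 #1:4@104]
After op 3 cancel(order #1): fills=none; bids=[-] asks=[#2:3@101]
After op 4 [order #3] limit_sell(price=95, qty=6): fills=none; bids=[-] asks=[#3:6@95 #2:3@101]
After op 5 [order #4] limit_buy(price=100, qty=4): fills=#4x#3:4@95; bids=[-] asks=[#3:2@95 #2:3@101]
After op 6 [order #5] limit_buy(price=98, qty=2): fills=#5x#3:2@95; bids=[-] asks=[#2:3@101]
After op 7 [order #6] limit_buy(price=104, qty=10): fills=#6x#2:3@101; bids=[#6:7@104] asks=[-]
After op 8 cancel(order #4): fills=none; bids=[#6:7@104] asks=[-]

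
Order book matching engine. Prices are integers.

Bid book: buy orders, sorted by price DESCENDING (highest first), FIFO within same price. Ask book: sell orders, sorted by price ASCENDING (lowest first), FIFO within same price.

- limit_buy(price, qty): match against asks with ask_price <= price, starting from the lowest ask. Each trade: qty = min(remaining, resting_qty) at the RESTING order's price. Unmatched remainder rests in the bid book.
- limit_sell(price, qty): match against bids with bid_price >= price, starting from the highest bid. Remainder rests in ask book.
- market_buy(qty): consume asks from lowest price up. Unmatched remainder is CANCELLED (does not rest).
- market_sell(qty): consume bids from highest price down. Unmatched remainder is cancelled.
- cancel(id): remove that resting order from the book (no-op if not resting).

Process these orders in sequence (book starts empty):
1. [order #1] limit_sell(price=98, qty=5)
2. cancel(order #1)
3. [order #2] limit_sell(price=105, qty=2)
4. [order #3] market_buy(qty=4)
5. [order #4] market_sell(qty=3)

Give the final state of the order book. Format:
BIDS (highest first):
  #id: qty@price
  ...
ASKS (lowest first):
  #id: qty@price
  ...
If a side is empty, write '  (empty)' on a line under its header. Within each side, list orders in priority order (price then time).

After op 1 [order #1] limit_sell(price=98, qty=5): fills=none; bids=[-] asks=[#1:5@98]
After op 2 cancel(order #1): fills=none; bids=[-] asks=[-]
After op 3 [order #2] limit_sell(price=105, qty=2): fills=none; bids=[-] asks=[#2:2@105]
After op 4 [order #3] market_buy(qty=4): fills=#3x#2:2@105; bids=[-] asks=[-]
After op 5 [order #4] market_sell(qty=3): fills=none; bids=[-] asks=[-]

Answer: BIDS (highest first):
  (empty)
ASKS (lowest first):
  (empty)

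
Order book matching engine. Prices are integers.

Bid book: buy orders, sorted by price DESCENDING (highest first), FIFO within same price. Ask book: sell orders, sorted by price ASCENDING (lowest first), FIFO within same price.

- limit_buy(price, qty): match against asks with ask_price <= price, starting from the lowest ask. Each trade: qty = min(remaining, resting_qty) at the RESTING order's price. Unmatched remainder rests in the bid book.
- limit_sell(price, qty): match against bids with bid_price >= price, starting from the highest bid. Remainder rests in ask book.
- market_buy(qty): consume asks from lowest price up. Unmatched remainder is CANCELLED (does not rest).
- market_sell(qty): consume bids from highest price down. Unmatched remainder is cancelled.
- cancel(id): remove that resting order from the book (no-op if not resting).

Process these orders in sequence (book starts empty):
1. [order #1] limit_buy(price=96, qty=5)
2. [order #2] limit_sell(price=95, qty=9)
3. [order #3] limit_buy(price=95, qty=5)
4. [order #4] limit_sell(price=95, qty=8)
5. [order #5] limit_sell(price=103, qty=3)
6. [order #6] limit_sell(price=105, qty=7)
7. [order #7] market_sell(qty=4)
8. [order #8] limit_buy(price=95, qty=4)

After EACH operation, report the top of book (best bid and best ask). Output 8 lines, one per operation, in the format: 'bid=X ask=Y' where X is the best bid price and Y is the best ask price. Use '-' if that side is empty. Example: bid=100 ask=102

Answer: bid=96 ask=-
bid=- ask=95
bid=95 ask=-
bid=- ask=95
bid=- ask=95
bid=- ask=95
bid=- ask=95
bid=- ask=95

Derivation:
After op 1 [order #1] limit_buy(price=96, qty=5): fills=none; bids=[#1:5@96] asks=[-]
After op 2 [order #2] limit_sell(price=95, qty=9): fills=#1x#2:5@96; bids=[-] asks=[#2:4@95]
After op 3 [order #3] limit_buy(price=95, qty=5): fills=#3x#2:4@95; bids=[#3:1@95] asks=[-]
After op 4 [order #4] limit_sell(price=95, qty=8): fills=#3x#4:1@95; bids=[-] asks=[#4:7@95]
After op 5 [order #5] limit_sell(price=103, qty=3): fills=none; bids=[-] asks=[#4:7@95 #5:3@103]
After op 6 [order #6] limit_sell(price=105, qty=7): fills=none; bids=[-] asks=[#4:7@95 #5:3@103 #6:7@105]
After op 7 [order #7] market_sell(qty=4): fills=none; bids=[-] asks=[#4:7@95 #5:3@103 #6:7@105]
After op 8 [order #8] limit_buy(price=95, qty=4): fills=#8x#4:4@95; bids=[-] asks=[#4:3@95 #5:3@103 #6:7@105]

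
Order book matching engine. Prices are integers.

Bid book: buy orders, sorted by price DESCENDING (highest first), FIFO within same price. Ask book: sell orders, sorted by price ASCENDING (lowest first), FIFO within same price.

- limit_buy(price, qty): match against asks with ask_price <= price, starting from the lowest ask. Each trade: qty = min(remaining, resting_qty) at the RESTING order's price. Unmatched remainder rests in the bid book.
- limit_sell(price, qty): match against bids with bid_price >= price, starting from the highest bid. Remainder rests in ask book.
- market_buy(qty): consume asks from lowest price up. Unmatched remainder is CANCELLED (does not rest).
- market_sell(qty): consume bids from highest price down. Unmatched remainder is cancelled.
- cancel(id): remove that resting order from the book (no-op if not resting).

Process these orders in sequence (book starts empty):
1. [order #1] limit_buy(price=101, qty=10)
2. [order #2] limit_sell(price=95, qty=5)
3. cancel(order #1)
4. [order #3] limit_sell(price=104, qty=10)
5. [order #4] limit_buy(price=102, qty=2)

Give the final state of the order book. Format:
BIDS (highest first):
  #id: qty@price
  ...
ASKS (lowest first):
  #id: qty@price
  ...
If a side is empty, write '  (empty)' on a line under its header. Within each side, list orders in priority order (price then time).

After op 1 [order #1] limit_buy(price=101, qty=10): fills=none; bids=[#1:10@101] asks=[-]
After op 2 [order #2] limit_sell(price=95, qty=5): fills=#1x#2:5@101; bids=[#1:5@101] asks=[-]
After op 3 cancel(order #1): fills=none; bids=[-] asks=[-]
After op 4 [order #3] limit_sell(price=104, qty=10): fills=none; bids=[-] asks=[#3:10@104]
After op 5 [order #4] limit_buy(price=102, qty=2): fills=none; bids=[#4:2@102] asks=[#3:10@104]

Answer: BIDS (highest first):
  #4: 2@102
ASKS (lowest first):
  #3: 10@104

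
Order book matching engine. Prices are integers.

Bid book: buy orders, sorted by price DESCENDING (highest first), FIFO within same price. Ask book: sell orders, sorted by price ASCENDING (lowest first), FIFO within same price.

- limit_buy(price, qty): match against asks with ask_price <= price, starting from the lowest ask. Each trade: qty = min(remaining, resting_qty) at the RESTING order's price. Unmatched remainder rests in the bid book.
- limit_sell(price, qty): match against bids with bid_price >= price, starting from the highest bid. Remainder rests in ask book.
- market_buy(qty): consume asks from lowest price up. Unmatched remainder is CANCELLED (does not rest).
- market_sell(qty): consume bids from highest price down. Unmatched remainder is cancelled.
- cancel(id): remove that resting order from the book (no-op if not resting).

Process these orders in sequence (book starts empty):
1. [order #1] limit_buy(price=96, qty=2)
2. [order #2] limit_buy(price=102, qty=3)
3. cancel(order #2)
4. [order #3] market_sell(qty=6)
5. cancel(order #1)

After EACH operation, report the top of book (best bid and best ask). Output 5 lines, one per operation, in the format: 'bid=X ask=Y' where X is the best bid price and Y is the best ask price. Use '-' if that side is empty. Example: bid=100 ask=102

After op 1 [order #1] limit_buy(price=96, qty=2): fills=none; bids=[#1:2@96] asks=[-]
After op 2 [order #2] limit_buy(price=102, qty=3): fills=none; bids=[#2:3@102 #1:2@96] asks=[-]
After op 3 cancel(order #2): fills=none; bids=[#1:2@96] asks=[-]
After op 4 [order #3] market_sell(qty=6): fills=#1x#3:2@96; bids=[-] asks=[-]
After op 5 cancel(order #1): fills=none; bids=[-] asks=[-]

Answer: bid=96 ask=-
bid=102 ask=-
bid=96 ask=-
bid=- ask=-
bid=- ask=-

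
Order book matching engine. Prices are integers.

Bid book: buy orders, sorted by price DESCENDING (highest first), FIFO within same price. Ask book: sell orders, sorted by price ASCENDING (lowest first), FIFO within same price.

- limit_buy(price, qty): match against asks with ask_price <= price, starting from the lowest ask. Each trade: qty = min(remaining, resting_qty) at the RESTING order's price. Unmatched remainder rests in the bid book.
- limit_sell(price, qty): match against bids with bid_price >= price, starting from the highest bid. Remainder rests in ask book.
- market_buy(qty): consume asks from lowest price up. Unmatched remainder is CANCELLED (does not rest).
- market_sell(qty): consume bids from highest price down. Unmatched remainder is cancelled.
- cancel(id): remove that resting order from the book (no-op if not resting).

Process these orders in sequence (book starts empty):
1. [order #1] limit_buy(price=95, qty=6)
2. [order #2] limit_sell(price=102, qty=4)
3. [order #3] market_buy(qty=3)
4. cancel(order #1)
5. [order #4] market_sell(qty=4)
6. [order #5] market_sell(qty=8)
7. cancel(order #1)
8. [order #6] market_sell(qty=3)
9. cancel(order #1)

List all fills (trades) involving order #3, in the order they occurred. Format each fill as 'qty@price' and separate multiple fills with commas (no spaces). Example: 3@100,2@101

After op 1 [order #1] limit_buy(price=95, qty=6): fills=none; bids=[#1:6@95] asks=[-]
After op 2 [order #2] limit_sell(price=102, qty=4): fills=none; bids=[#1:6@95] asks=[#2:4@102]
After op 3 [order #3] market_buy(qty=3): fills=#3x#2:3@102; bids=[#1:6@95] asks=[#2:1@102]
After op 4 cancel(order #1): fills=none; bids=[-] asks=[#2:1@102]
After op 5 [order #4] market_sell(qty=4): fills=none; bids=[-] asks=[#2:1@102]
After op 6 [order #5] market_sell(qty=8): fills=none; bids=[-] asks=[#2:1@102]
After op 7 cancel(order #1): fills=none; bids=[-] asks=[#2:1@102]
After op 8 [order #6] market_sell(qty=3): fills=none; bids=[-] asks=[#2:1@102]
After op 9 cancel(order #1): fills=none; bids=[-] asks=[#2:1@102]

Answer: 3@102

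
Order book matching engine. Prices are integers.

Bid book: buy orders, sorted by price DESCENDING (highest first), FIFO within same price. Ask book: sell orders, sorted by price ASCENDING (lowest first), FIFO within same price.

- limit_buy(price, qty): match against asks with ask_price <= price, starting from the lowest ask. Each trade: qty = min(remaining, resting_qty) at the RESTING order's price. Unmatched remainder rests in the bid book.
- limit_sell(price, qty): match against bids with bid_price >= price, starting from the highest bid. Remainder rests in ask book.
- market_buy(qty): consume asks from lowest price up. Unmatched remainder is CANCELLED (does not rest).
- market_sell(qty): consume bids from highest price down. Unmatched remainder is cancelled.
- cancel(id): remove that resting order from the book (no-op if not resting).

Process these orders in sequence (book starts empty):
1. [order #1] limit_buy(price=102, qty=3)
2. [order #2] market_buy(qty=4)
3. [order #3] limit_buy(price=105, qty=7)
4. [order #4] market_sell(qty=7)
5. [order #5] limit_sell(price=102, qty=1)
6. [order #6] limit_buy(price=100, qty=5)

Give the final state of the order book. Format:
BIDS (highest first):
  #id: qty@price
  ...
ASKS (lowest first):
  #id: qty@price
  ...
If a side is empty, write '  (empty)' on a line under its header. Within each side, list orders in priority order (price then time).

Answer: BIDS (highest first):
  #1: 2@102
  #6: 5@100
ASKS (lowest first):
  (empty)

Derivation:
After op 1 [order #1] limit_buy(price=102, qty=3): fills=none; bids=[#1:3@102] asks=[-]
After op 2 [order #2] market_buy(qty=4): fills=none; bids=[#1:3@102] asks=[-]
After op 3 [order #3] limit_buy(price=105, qty=7): fills=none; bids=[#3:7@105 #1:3@102] asks=[-]
After op 4 [order #4] market_sell(qty=7): fills=#3x#4:7@105; bids=[#1:3@102] asks=[-]
After op 5 [order #5] limit_sell(price=102, qty=1): fills=#1x#5:1@102; bids=[#1:2@102] asks=[-]
After op 6 [order #6] limit_buy(price=100, qty=5): fills=none; bids=[#1:2@102 #6:5@100] asks=[-]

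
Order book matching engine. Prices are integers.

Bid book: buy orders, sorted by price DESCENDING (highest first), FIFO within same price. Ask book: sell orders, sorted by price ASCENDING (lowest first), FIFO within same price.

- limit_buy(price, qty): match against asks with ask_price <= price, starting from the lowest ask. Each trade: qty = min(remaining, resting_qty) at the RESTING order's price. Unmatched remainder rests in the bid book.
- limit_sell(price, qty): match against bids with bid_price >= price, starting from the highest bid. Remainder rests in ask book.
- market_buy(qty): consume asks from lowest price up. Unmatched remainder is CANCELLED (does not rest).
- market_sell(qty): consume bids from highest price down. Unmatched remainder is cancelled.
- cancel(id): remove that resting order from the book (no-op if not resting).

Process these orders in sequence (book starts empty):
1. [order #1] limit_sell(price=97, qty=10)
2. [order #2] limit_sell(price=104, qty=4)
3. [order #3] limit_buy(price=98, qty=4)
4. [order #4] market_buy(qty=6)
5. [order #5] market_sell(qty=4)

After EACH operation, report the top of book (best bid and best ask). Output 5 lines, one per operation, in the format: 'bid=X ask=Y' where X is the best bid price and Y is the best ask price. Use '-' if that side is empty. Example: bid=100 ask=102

Answer: bid=- ask=97
bid=- ask=97
bid=- ask=97
bid=- ask=104
bid=- ask=104

Derivation:
After op 1 [order #1] limit_sell(price=97, qty=10): fills=none; bids=[-] asks=[#1:10@97]
After op 2 [order #2] limit_sell(price=104, qty=4): fills=none; bids=[-] asks=[#1:10@97 #2:4@104]
After op 3 [order #3] limit_buy(price=98, qty=4): fills=#3x#1:4@97; bids=[-] asks=[#1:6@97 #2:4@104]
After op 4 [order #4] market_buy(qty=6): fills=#4x#1:6@97; bids=[-] asks=[#2:4@104]
After op 5 [order #5] market_sell(qty=4): fills=none; bids=[-] asks=[#2:4@104]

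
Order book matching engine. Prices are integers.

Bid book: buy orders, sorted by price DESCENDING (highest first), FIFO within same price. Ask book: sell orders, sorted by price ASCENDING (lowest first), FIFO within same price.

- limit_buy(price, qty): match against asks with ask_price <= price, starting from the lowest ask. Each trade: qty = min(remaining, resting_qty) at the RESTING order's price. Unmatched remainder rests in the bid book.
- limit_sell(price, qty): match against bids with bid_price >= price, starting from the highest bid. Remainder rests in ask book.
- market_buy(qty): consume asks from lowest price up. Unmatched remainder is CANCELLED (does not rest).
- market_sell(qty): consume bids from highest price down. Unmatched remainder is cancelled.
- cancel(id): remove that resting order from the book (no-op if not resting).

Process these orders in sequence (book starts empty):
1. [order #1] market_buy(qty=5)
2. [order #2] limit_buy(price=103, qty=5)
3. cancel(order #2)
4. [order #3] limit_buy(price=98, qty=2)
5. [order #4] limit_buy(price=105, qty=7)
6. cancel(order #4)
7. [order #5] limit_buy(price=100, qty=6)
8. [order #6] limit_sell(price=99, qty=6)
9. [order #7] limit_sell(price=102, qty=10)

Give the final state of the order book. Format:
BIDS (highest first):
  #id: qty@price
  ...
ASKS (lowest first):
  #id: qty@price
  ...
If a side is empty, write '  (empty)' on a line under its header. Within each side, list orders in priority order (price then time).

After op 1 [order #1] market_buy(qty=5): fills=none; bids=[-] asks=[-]
After op 2 [order #2] limit_buy(price=103, qty=5): fills=none; bids=[#2:5@103] asks=[-]
After op 3 cancel(order #2): fills=none; bids=[-] asks=[-]
After op 4 [order #3] limit_buy(price=98, qty=2): fills=none; bids=[#3:2@98] asks=[-]
After op 5 [order #4] limit_buy(price=105, qty=7): fills=none; bids=[#4:7@105 #3:2@98] asks=[-]
After op 6 cancel(order #4): fills=none; bids=[#3:2@98] asks=[-]
After op 7 [order #5] limit_buy(price=100, qty=6): fills=none; bids=[#5:6@100 #3:2@98] asks=[-]
After op 8 [order #6] limit_sell(price=99, qty=6): fills=#5x#6:6@100; bids=[#3:2@98] asks=[-]
After op 9 [order #7] limit_sell(price=102, qty=10): fills=none; bids=[#3:2@98] asks=[#7:10@102]

Answer: BIDS (highest first):
  #3: 2@98
ASKS (lowest first):
  #7: 10@102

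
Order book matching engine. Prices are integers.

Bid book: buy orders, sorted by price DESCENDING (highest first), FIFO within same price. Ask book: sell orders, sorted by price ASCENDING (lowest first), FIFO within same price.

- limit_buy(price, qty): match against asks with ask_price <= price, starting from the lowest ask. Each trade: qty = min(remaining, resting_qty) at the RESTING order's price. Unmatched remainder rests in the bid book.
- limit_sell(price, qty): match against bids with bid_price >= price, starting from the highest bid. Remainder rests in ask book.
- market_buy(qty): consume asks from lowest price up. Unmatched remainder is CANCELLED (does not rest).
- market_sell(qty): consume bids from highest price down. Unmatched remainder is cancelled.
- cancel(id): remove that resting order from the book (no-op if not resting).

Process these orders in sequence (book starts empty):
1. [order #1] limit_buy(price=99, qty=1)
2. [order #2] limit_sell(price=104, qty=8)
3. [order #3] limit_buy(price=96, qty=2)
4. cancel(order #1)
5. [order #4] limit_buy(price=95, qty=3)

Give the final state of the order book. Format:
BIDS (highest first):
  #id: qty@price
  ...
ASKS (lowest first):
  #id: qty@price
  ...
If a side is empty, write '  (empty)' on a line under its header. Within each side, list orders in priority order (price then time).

After op 1 [order #1] limit_buy(price=99, qty=1): fills=none; bids=[#1:1@99] asks=[-]
After op 2 [order #2] limit_sell(price=104, qty=8): fills=none; bids=[#1:1@99] asks=[#2:8@104]
After op 3 [order #3] limit_buy(price=96, qty=2): fills=none; bids=[#1:1@99 #3:2@96] asks=[#2:8@104]
After op 4 cancel(order #1): fills=none; bids=[#3:2@96] asks=[#2:8@104]
After op 5 [order #4] limit_buy(price=95, qty=3): fills=none; bids=[#3:2@96 #4:3@95] asks=[#2:8@104]

Answer: BIDS (highest first):
  #3: 2@96
  #4: 3@95
ASKS (lowest first):
  #2: 8@104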